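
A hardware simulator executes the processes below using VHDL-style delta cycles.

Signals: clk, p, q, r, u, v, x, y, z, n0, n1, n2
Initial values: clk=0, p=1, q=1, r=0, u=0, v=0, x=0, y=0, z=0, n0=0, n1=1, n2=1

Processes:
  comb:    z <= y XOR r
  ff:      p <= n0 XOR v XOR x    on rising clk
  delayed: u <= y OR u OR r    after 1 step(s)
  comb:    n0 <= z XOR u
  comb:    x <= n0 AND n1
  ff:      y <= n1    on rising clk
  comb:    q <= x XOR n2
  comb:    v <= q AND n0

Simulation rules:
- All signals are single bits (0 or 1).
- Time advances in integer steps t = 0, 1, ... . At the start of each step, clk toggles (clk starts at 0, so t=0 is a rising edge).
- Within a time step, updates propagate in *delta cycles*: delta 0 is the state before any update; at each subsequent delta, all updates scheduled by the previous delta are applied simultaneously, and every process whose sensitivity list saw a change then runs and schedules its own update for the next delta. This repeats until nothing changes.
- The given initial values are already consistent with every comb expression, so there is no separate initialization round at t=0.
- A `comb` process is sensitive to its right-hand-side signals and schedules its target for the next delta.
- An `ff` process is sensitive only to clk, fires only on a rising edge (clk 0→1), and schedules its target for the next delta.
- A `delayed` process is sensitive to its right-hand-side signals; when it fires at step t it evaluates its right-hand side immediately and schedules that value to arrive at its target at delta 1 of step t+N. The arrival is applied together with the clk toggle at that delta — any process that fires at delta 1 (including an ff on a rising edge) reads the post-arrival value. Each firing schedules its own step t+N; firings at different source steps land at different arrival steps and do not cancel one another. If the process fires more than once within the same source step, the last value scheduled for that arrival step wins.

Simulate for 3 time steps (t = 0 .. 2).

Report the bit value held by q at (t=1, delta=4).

t=0 Δ0: z=0 y=0 r=0 n0=0 p=1 clk=0 n2=1 v=0 x=0 q=1 u=0 n1=1
  Δ1: clk:0→1
  Δ2: y:0→1, p:1→0
  Δ3: z:0→1
  Δ4: n0:0→1
  Δ5: v:0→1, x:0→1
  Δ6: q:1→0
  Δ7: v:1→0
  (7Δ to stable)
t=1 Δ0: z=1 y=1 r=0 n0=1 p=0 clk=1 n2=1 v=0 x=1 q=0 u=0 n1=1
  Δ1: clk:1→0, u:0→1
  Δ2: n0:1→0
  Δ3: x:1→0
  Δ4: q:0→1
  (4Δ to stable)
t=2 Δ0: z=1 y=1 r=0 n0=0 p=0 clk=0 n2=1 v=0 x=0 q=1 u=1 n1=1
  Δ1: clk:0→1
  (1Δ to stable)

1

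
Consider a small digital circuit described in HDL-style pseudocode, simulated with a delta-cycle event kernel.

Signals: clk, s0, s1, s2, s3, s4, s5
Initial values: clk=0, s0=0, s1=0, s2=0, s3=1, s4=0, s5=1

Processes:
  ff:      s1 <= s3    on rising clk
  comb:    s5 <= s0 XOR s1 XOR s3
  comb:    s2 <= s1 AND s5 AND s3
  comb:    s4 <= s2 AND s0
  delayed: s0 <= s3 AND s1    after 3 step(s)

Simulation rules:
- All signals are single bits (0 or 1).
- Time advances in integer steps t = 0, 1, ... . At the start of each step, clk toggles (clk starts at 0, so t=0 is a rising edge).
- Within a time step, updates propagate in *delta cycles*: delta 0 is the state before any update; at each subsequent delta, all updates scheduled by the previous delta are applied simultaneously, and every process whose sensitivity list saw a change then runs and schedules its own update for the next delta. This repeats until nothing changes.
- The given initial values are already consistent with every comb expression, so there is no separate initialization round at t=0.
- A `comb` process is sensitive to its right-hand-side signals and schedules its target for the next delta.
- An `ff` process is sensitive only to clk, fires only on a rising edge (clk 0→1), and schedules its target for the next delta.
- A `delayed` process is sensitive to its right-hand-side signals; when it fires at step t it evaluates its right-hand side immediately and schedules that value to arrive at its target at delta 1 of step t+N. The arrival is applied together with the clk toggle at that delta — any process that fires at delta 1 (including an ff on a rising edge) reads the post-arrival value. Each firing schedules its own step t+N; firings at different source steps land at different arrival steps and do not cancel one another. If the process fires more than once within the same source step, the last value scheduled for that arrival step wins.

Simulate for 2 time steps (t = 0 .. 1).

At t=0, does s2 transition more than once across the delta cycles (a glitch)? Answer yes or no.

t=0 Δ0: s2=0 s5=1 s0=0 clk=0 s3=1 s1=0 s4=0
  Δ1: clk:0→1
  Δ2: s1:0→1
  Δ3: s2:0→1, s5:1→0
  Δ4: s2:1→0
  (4Δ to stable)
t=1 Δ0: s2=0 s5=0 s0=0 clk=1 s3=1 s1=1 s4=0
  Δ1: clk:1→0
  (1Δ to stable)

yes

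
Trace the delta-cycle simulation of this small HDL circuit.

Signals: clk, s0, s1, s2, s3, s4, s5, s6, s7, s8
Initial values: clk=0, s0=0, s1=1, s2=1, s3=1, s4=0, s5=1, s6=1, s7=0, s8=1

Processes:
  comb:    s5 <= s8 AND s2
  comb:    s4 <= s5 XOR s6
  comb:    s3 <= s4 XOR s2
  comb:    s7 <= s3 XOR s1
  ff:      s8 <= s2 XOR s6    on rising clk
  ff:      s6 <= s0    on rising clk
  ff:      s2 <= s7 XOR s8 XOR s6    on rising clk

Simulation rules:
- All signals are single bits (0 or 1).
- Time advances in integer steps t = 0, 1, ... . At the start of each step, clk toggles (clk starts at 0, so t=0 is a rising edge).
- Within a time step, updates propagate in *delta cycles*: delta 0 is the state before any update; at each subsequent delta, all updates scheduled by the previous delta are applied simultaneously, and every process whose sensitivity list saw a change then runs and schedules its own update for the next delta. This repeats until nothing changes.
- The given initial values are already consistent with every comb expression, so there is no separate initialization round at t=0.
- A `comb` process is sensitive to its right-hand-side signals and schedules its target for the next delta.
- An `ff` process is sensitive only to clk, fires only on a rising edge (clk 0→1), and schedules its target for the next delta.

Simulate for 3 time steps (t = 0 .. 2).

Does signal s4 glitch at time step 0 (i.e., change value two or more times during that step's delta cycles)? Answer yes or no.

t0.Δ0 s4=0 s2=1 s3=1 s5=1 s1=1 s0=0 s7=0 s8=1 s6=1 clk=0
t0.Δ1 s4=0 s2=1 s3=1 s5=1 s1=1 s0=0 s7=0 s8=1 s6=1 clk=1
t0.Δ2 s4=0 s2=0 s3=1 s5=1 s1=1 s0=0 s7=0 s8=0 s6=0 clk=1
t0.Δ3 s4=1 s2=0 s3=0 s5=0 s1=1 s0=0 s7=0 s8=0 s6=0 clk=1
t0.Δ4 s4=0 s2=0 s3=1 s5=0 s1=1 s0=0 s7=1 s8=0 s6=0 clk=1
t0.Δ5 s4=0 s2=0 s3=0 s5=0 s1=1 s0=0 s7=0 s8=0 s6=0 clk=1
t0.Δ6 s4=0 s2=0 s3=0 s5=0 s1=1 s0=0 s7=1 s8=0 s6=0 clk=1
t1.Δ0 s4=0 s2=0 s3=0 s5=0 s1=1 s0=0 s7=1 s8=0 s6=0 clk=1
t1.Δ1 s4=0 s2=0 s3=0 s5=0 s1=1 s0=0 s7=1 s8=0 s6=0 clk=0
t2.Δ0 s4=0 s2=0 s3=0 s5=0 s1=1 s0=0 s7=1 s8=0 s6=0 clk=0
t2.Δ1 s4=0 s2=0 s3=0 s5=0 s1=1 s0=0 s7=1 s8=0 s6=0 clk=1
t2.Δ2 s4=0 s2=1 s3=0 s5=0 s1=1 s0=0 s7=1 s8=0 s6=0 clk=1
t2.Δ3 s4=0 s2=1 s3=1 s5=0 s1=1 s0=0 s7=1 s8=0 s6=0 clk=1
t2.Δ4 s4=0 s2=1 s3=1 s5=0 s1=1 s0=0 s7=0 s8=0 s6=0 clk=1

yes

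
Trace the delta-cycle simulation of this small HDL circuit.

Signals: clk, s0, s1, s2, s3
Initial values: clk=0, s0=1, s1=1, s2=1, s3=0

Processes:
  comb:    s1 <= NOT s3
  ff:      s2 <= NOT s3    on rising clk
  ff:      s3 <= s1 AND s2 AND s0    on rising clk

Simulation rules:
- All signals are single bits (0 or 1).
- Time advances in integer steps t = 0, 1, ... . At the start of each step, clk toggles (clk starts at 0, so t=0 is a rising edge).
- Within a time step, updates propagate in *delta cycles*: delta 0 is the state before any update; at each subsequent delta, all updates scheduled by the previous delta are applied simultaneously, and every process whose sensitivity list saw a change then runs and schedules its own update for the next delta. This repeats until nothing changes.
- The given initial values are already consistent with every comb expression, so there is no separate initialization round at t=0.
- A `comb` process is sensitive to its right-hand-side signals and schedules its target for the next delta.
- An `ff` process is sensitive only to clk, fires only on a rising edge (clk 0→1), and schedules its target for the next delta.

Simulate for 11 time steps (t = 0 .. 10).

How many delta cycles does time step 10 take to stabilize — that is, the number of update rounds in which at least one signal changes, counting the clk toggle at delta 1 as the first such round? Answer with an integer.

2

t0.Δ0 s2=1 s0=1 s1=1 clk=0 s3=0
t0.Δ1 s2=1 s0=1 s1=1 clk=1 s3=0
t0.Δ2 s2=1 s0=1 s1=1 clk=1 s3=1
t0.Δ3 s2=1 s0=1 s1=0 clk=1 s3=1
t1.Δ0 s2=1 s0=1 s1=0 clk=1 s3=1
t1.Δ1 s2=1 s0=1 s1=0 clk=0 s3=1
t2.Δ0 s2=1 s0=1 s1=0 clk=0 s3=1
t2.Δ1 s2=1 s0=1 s1=0 clk=1 s3=1
t2.Δ2 s2=0 s0=1 s1=0 clk=1 s3=0
t2.Δ3 s2=0 s0=1 s1=1 clk=1 s3=0
t3.Δ0 s2=0 s0=1 s1=1 clk=1 s3=0
t3.Δ1 s2=0 s0=1 s1=1 clk=0 s3=0
t4.Δ0 s2=0 s0=1 s1=1 clk=0 s3=0
t4.Δ1 s2=0 s0=1 s1=1 clk=1 s3=0
t4.Δ2 s2=1 s0=1 s1=1 clk=1 s3=0
t5.Δ0 s2=1 s0=1 s1=1 clk=1 s3=0
t5.Δ1 s2=1 s0=1 s1=1 clk=0 s3=0
t6.Δ0 s2=1 s0=1 s1=1 clk=0 s3=0
t6.Δ1 s2=1 s0=1 s1=1 clk=1 s3=0
t6.Δ2 s2=1 s0=1 s1=1 clk=1 s3=1
t6.Δ3 s2=1 s0=1 s1=0 clk=1 s3=1
t7.Δ0 s2=1 s0=1 s1=0 clk=1 s3=1
t7.Δ1 s2=1 s0=1 s1=0 clk=0 s3=1
t8.Δ0 s2=1 s0=1 s1=0 clk=0 s3=1
t8.Δ1 s2=1 s0=1 s1=0 clk=1 s3=1
t8.Δ2 s2=0 s0=1 s1=0 clk=1 s3=0
t8.Δ3 s2=0 s0=1 s1=1 clk=1 s3=0
t9.Δ0 s2=0 s0=1 s1=1 clk=1 s3=0
t9.Δ1 s2=0 s0=1 s1=1 clk=0 s3=0
t10.Δ0 s2=0 s0=1 s1=1 clk=0 s3=0
t10.Δ1 s2=0 s0=1 s1=1 clk=1 s3=0
t10.Δ2 s2=1 s0=1 s1=1 clk=1 s3=0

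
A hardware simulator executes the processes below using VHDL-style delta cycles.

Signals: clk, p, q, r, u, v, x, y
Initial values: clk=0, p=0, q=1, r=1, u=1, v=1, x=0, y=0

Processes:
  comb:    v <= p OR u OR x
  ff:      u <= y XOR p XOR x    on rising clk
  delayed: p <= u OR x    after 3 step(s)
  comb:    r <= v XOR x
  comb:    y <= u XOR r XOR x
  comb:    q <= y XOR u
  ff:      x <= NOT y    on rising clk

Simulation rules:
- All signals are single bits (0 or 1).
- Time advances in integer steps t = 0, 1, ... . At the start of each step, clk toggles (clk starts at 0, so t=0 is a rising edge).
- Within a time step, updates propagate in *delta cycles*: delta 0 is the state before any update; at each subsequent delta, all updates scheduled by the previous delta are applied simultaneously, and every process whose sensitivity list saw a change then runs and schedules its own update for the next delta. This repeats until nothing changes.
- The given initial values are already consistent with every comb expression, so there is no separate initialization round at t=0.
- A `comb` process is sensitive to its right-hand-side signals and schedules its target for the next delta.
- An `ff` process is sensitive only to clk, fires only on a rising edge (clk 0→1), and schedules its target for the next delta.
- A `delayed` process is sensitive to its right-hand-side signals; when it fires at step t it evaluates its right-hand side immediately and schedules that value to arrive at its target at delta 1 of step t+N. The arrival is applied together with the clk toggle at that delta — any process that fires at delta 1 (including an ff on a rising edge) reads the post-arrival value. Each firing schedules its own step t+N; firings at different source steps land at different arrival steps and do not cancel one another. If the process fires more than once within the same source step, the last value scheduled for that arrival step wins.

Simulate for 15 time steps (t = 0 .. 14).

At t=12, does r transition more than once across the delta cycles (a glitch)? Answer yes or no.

yes

t0.Δ0 v=1 p=0 q=1 x=0 clk=0 r=1 u=1 y=0
t0.Δ1 v=1 p=0 q=1 x=0 clk=1 r=1 u=1 y=0
t0.Δ2 v=1 p=0 q=1 x=1 clk=1 r=1 u=0 y=0
t0.Δ3 v=1 p=0 q=0 x=1 clk=1 r=0 u=0 y=0
t0.Δ4 v=1 p=0 q=0 x=1 clk=1 r=0 u=0 y=1
t0.Δ5 v=1 p=0 q=1 x=1 clk=1 r=0 u=0 y=1
t1.Δ0 v=1 p=0 q=1 x=1 clk=1 r=0 u=0 y=1
t1.Δ1 v=1 p=0 q=1 x=1 clk=0 r=0 u=0 y=1
t2.Δ0 v=1 p=0 q=1 x=1 clk=0 r=0 u=0 y=1
t2.Δ1 v=1 p=0 q=1 x=1 clk=1 r=0 u=0 y=1
t2.Δ2 v=1 p=0 q=1 x=0 clk=1 r=0 u=0 y=1
t2.Δ3 v=0 p=0 q=1 x=0 clk=1 r=1 u=0 y=0
t2.Δ4 v=0 p=0 q=0 x=0 clk=1 r=0 u=0 y=1
t2.Δ5 v=0 p=0 q=1 x=0 clk=1 r=0 u=0 y=0
t2.Δ6 v=0 p=0 q=0 x=0 clk=1 r=0 u=0 y=0
t3.Δ0 v=0 p=0 q=0 x=0 clk=1 r=0 u=0 y=0
t3.Δ1 v=0 p=1 q=0 x=0 clk=0 r=0 u=0 y=0
t3.Δ2 v=1 p=1 q=0 x=0 clk=0 r=0 u=0 y=0
t3.Δ3 v=1 p=1 q=0 x=0 clk=0 r=1 u=0 y=0
t3.Δ4 v=1 p=1 q=0 x=0 clk=0 r=1 u=0 y=1
t3.Δ5 v=1 p=1 q=1 x=0 clk=0 r=1 u=0 y=1
t4.Δ0 v=1 p=1 q=1 x=0 clk=0 r=1 u=0 y=1
t4.Δ1 v=1 p=1 q=1 x=0 clk=1 r=1 u=0 y=1
t5.Δ0 v=1 p=1 q=1 x=0 clk=1 r=1 u=0 y=1
t5.Δ1 v=1 p=0 q=1 x=0 clk=0 r=1 u=0 y=1
t5.Δ2 v=0 p=0 q=1 x=0 clk=0 r=1 u=0 y=1
t5.Δ3 v=0 p=0 q=1 x=0 clk=0 r=0 u=0 y=1
t5.Δ4 v=0 p=0 q=1 x=0 clk=0 r=0 u=0 y=0
t5.Δ5 v=0 p=0 q=0 x=0 clk=0 r=0 u=0 y=0
t6.Δ0 v=0 p=0 q=0 x=0 clk=0 r=0 u=0 y=0
t6.Δ1 v=0 p=0 q=0 x=0 clk=1 r=0 u=0 y=0
t6.Δ2 v=0 p=0 q=0 x=1 clk=1 r=0 u=0 y=0
t6.Δ3 v=1 p=0 q=0 x=1 clk=1 r=1 u=0 y=1
t6.Δ4 v=1 p=0 q=1 x=1 clk=1 r=0 u=0 y=0
t6.Δ5 v=1 p=0 q=0 x=1 clk=1 r=0 u=0 y=1
t6.Δ6 v=1 p=0 q=1 x=1 clk=1 r=0 u=0 y=1
t7.Δ0 v=1 p=0 q=1 x=1 clk=1 r=0 u=0 y=1
t7.Δ1 v=1 p=0 q=1 x=1 clk=0 r=0 u=0 y=1
t8.Δ0 v=1 p=0 q=1 x=1 clk=0 r=0 u=0 y=1
t8.Δ1 v=1 p=0 q=1 x=1 clk=1 r=0 u=0 y=1
t8.Δ2 v=1 p=0 q=1 x=0 clk=1 r=0 u=0 y=1
t8.Δ3 v=0 p=0 q=1 x=0 clk=1 r=1 u=0 y=0
t8.Δ4 v=0 p=0 q=0 x=0 clk=1 r=0 u=0 y=1
t8.Δ5 v=0 p=0 q=1 x=0 clk=1 r=0 u=0 y=0
t8.Δ6 v=0 p=0 q=0 x=0 clk=1 r=0 u=0 y=0
t9.Δ0 v=0 p=0 q=0 x=0 clk=1 r=0 u=0 y=0
t9.Δ1 v=0 p=1 q=0 x=0 clk=0 r=0 u=0 y=0
t9.Δ2 v=1 p=1 q=0 x=0 clk=0 r=0 u=0 y=0
t9.Δ3 v=1 p=1 q=0 x=0 clk=0 r=1 u=0 y=0
t9.Δ4 v=1 p=1 q=0 x=0 clk=0 r=1 u=0 y=1
t9.Δ5 v=1 p=1 q=1 x=0 clk=0 r=1 u=0 y=1
t10.Δ0 v=1 p=1 q=1 x=0 clk=0 r=1 u=0 y=1
t10.Δ1 v=1 p=1 q=1 x=0 clk=1 r=1 u=0 y=1
t11.Δ0 v=1 p=1 q=1 x=0 clk=1 r=1 u=0 y=1
t11.Δ1 v=1 p=0 q=1 x=0 clk=0 r=1 u=0 y=1
t11.Δ2 v=0 p=0 q=1 x=0 clk=0 r=1 u=0 y=1
t11.Δ3 v=0 p=0 q=1 x=0 clk=0 r=0 u=0 y=1
t11.Δ4 v=0 p=0 q=1 x=0 clk=0 r=0 u=0 y=0
t11.Δ5 v=0 p=0 q=0 x=0 clk=0 r=0 u=0 y=0
t12.Δ0 v=0 p=0 q=0 x=0 clk=0 r=0 u=0 y=0
t12.Δ1 v=0 p=0 q=0 x=0 clk=1 r=0 u=0 y=0
t12.Δ2 v=0 p=0 q=0 x=1 clk=1 r=0 u=0 y=0
t12.Δ3 v=1 p=0 q=0 x=1 clk=1 r=1 u=0 y=1
t12.Δ4 v=1 p=0 q=1 x=1 clk=1 r=0 u=0 y=0
t12.Δ5 v=1 p=0 q=0 x=1 clk=1 r=0 u=0 y=1
t12.Δ6 v=1 p=0 q=1 x=1 clk=1 r=0 u=0 y=1
t13.Δ0 v=1 p=0 q=1 x=1 clk=1 r=0 u=0 y=1
t13.Δ1 v=1 p=0 q=1 x=1 clk=0 r=0 u=0 y=1
t14.Δ0 v=1 p=0 q=1 x=1 clk=0 r=0 u=0 y=1
t14.Δ1 v=1 p=0 q=1 x=1 clk=1 r=0 u=0 y=1
t14.Δ2 v=1 p=0 q=1 x=0 clk=1 r=0 u=0 y=1
t14.Δ3 v=0 p=0 q=1 x=0 clk=1 r=1 u=0 y=0
t14.Δ4 v=0 p=0 q=0 x=0 clk=1 r=0 u=0 y=1
t14.Δ5 v=0 p=0 q=1 x=0 clk=1 r=0 u=0 y=0
t14.Δ6 v=0 p=0 q=0 x=0 clk=1 r=0 u=0 y=0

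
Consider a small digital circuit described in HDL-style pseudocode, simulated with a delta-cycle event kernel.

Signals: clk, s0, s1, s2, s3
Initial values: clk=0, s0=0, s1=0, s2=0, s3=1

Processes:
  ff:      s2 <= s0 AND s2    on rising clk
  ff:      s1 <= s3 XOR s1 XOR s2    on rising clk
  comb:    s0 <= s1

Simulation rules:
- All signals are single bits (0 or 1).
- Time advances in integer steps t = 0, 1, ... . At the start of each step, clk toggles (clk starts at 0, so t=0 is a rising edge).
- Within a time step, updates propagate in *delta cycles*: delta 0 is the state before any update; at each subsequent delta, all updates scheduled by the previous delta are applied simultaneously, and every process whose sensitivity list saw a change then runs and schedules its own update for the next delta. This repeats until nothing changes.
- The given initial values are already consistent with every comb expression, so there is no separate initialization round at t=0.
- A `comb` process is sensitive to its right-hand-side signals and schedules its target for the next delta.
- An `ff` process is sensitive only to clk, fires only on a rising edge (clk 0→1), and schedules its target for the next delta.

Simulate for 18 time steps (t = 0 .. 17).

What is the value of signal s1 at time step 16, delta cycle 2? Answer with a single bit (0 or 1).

1

[bits: s0,s3,clk,s2,s1]
t=0: Δ0=01000 Δ1=01100 Δ2=01101 Δ3=11101 | 3Δ
t=1: Δ0=11101 Δ1=11001 | 1Δ
t=2: Δ0=11001 Δ1=11101 Δ2=11100 Δ3=01100 | 3Δ
t=3: Δ0=01100 Δ1=01000 | 1Δ
t=4: Δ0=01000 Δ1=01100 Δ2=01101 Δ3=11101 | 3Δ
t=5: Δ0=11101 Δ1=11001 | 1Δ
t=6: Δ0=11001 Δ1=11101 Δ2=11100 Δ3=01100 | 3Δ
t=7: Δ0=01100 Δ1=01000 | 1Δ
t=8: Δ0=01000 Δ1=01100 Δ2=01101 Δ3=11101 | 3Δ
t=9: Δ0=11101 Δ1=11001 | 1Δ
t=10: Δ0=11001 Δ1=11101 Δ2=11100 Δ3=01100 | 3Δ
t=11: Δ0=01100 Δ1=01000 | 1Δ
t=12: Δ0=01000 Δ1=01100 Δ2=01101 Δ3=11101 | 3Δ
t=13: Δ0=11101 Δ1=11001 | 1Δ
t=14: Δ0=11001 Δ1=11101 Δ2=11100 Δ3=01100 | 3Δ
t=15: Δ0=01100 Δ1=01000 | 1Δ
t=16: Δ0=01000 Δ1=01100 Δ2=01101 Δ3=11101 | 3Δ
t=17: Δ0=11101 Δ1=11001 | 1Δ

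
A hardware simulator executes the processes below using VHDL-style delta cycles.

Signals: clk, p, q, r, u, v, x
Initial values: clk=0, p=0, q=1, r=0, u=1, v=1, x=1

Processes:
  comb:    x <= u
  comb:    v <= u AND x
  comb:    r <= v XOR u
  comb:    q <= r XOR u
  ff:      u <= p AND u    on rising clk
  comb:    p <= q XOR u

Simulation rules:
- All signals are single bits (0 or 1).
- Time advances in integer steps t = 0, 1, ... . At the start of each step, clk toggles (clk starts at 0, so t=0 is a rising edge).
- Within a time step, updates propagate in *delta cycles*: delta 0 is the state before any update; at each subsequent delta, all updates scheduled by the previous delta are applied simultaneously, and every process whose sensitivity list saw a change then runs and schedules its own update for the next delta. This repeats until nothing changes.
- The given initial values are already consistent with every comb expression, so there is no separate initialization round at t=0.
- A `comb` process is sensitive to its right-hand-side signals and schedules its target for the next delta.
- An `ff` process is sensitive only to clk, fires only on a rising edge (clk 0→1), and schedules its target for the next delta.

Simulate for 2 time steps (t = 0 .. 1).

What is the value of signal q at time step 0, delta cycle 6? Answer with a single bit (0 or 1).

0

t=0 Δ0: p=0 clk=0 u=1 x=1 r=0 q=1 v=1
  Δ1: clk:0→1
  Δ2: u:1→0
  Δ3: p:0→1, x:1→0, r:0→1, q:1→0, v:1→0
  Δ4: p:1→0, r:1→0, q:0→1
  Δ5: p:0→1, q:1→0
  Δ6: p:1→0
  (6Δ to stable)
t=1 Δ0: p=0 clk=1 u=0 x=0 r=0 q=0 v=0
  Δ1: clk:1→0
  (1Δ to stable)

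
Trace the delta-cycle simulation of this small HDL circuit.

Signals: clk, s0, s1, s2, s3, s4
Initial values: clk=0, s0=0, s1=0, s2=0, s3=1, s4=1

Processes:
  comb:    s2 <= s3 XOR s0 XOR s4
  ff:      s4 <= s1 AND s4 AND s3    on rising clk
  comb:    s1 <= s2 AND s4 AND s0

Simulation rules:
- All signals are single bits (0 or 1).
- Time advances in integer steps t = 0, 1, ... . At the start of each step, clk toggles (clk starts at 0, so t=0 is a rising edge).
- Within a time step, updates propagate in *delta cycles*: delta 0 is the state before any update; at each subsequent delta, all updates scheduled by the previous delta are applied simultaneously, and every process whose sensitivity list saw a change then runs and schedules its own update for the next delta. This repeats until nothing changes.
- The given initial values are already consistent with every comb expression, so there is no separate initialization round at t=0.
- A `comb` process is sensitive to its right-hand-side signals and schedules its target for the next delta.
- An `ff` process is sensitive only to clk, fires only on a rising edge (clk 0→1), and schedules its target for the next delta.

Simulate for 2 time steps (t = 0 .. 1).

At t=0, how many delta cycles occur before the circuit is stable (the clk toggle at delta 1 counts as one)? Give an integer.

3

t=0 Δ0: s4=1 s2=0 clk=0 s3=1 s1=0 s0=0
  Δ1: clk:0→1
  Δ2: s4:1→0
  Δ3: s2:0→1
  (3Δ to stable)
t=1 Δ0: s4=0 s2=1 clk=1 s3=1 s1=0 s0=0
  Δ1: clk:1→0
  (1Δ to stable)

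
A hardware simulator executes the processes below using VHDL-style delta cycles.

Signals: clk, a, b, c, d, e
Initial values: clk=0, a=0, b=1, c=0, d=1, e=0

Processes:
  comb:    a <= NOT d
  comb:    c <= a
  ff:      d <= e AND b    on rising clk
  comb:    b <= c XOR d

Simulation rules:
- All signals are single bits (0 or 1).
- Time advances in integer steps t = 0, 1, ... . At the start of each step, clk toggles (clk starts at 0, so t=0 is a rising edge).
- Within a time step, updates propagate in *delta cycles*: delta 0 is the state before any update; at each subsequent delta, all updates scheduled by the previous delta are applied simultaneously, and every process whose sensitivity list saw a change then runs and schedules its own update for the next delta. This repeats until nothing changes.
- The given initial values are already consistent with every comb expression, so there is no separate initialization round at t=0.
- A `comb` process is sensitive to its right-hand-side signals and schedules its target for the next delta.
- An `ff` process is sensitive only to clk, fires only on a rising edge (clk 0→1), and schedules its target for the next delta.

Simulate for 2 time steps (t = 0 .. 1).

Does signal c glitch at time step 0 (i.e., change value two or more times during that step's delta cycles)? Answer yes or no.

no

t0.Δ0 c=0 e=0 b=1 d=1 clk=0 a=0
t0.Δ1 c=0 e=0 b=1 d=1 clk=1 a=0
t0.Δ2 c=0 e=0 b=1 d=0 clk=1 a=0
t0.Δ3 c=0 e=0 b=0 d=0 clk=1 a=1
t0.Δ4 c=1 e=0 b=0 d=0 clk=1 a=1
t0.Δ5 c=1 e=0 b=1 d=0 clk=1 a=1
t1.Δ0 c=1 e=0 b=1 d=0 clk=1 a=1
t1.Δ1 c=1 e=0 b=1 d=0 clk=0 a=1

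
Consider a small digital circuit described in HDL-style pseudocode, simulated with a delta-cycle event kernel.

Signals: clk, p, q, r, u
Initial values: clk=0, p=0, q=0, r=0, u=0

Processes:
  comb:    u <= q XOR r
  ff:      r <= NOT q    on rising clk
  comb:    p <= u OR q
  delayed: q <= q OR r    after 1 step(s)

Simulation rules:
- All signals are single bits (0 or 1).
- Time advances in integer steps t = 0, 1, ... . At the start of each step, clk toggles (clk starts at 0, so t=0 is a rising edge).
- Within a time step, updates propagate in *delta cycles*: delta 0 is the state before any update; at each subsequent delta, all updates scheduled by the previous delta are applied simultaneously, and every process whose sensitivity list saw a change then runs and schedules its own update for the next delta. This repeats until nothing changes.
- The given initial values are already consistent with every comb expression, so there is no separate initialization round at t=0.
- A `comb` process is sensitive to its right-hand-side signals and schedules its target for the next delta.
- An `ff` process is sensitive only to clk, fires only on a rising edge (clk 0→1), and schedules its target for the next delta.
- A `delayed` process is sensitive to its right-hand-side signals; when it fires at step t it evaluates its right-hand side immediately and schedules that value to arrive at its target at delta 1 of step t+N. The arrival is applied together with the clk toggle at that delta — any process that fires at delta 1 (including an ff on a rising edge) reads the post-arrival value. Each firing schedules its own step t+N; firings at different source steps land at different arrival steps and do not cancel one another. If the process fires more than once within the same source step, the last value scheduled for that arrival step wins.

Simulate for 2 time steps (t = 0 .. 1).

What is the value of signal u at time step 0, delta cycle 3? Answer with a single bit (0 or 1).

[bits: u,r,q,p,clk]
t=0: Δ0=00000 Δ1=00001 Δ2=01001 Δ3=11001 Δ4=11011 | 4Δ
t=1: Δ0=11011 Δ1=11110 Δ2=01110 | 2Δ

1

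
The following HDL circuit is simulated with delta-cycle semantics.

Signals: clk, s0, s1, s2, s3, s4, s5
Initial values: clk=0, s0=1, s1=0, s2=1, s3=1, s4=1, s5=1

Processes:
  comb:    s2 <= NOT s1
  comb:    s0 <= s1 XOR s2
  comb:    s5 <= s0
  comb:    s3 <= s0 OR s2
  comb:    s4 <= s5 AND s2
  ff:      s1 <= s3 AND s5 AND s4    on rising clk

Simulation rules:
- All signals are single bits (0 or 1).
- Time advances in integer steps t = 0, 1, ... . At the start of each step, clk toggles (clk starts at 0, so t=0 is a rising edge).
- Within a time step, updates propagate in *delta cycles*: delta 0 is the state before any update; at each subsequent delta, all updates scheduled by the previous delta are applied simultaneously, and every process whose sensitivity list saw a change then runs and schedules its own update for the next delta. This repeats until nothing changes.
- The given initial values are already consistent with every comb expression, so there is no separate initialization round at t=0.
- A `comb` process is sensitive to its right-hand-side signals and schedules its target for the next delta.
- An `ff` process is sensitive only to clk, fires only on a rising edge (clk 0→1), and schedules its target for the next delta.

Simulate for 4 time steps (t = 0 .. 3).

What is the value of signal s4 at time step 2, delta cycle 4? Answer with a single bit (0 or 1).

1

[bits: s1,clk,s4,s5,s2,s3,s0]
t=0: Δ0=0011111 Δ1=0111111 Δ2=1111111 Δ3=1111010 Δ4=1100001 Δ5=1101011 | 5Δ
t=1: Δ0=1101011 Δ1=1001011 | 1Δ
t=2: Δ0=1001011 Δ1=1101011 Δ2=0101011 Δ3=0101110 Δ4=0110111 Δ5=0101111 Δ6=0111111 | 6Δ
t=3: Δ0=0111111 Δ1=0011111 | 1Δ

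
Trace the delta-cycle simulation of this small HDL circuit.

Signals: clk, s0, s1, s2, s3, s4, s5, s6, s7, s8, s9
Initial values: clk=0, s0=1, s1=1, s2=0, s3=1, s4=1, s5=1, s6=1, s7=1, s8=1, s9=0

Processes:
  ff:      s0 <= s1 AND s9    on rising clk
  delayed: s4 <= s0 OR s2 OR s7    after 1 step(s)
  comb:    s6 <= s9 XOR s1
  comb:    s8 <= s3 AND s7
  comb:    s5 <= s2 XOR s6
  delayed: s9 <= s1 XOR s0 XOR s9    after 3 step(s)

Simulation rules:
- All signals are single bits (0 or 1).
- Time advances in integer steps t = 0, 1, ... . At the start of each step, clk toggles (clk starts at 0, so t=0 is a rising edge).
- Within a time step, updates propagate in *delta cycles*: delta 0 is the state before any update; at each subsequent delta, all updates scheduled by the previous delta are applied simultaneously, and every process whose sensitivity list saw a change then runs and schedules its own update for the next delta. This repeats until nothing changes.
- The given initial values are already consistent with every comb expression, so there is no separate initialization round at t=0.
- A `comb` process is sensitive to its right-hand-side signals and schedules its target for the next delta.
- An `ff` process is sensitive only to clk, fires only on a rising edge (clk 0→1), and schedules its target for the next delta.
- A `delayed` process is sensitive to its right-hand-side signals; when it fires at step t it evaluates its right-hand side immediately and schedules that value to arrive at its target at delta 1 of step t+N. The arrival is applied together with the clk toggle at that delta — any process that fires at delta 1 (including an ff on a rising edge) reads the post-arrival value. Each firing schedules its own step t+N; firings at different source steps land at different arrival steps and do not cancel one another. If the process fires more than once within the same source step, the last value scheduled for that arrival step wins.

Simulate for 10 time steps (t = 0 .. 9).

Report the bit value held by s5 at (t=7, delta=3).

t=0 Δ0: s4=1 s2=0 s7=1 s9=0 s3=1 s5=1 s6=1 s8=1 s0=1 s1=1 clk=0
  Δ1: clk:0→1
  Δ2: s0:1→0
  (2Δ to stable)
t=1 Δ0: s4=1 s2=0 s7=1 s9=0 s3=1 s5=1 s6=1 s8=1 s0=0 s1=1 clk=1
  Δ1: clk:1→0
  (1Δ to stable)
t=2 Δ0: s4=1 s2=0 s7=1 s9=0 s3=1 s5=1 s6=1 s8=1 s0=0 s1=1 clk=0
  Δ1: clk:0→1
  (1Δ to stable)
t=3 Δ0: s4=1 s2=0 s7=1 s9=0 s3=1 s5=1 s6=1 s8=1 s0=0 s1=1 clk=1
  Δ1: s9:0→1, clk:1→0
  Δ2: s6:1→0
  Δ3: s5:1→0
  (3Δ to stable)
t=4 Δ0: s4=1 s2=0 s7=1 s9=1 s3=1 s5=0 s6=0 s8=1 s0=0 s1=1 clk=0
  Δ1: clk:0→1
  Δ2: s0:0→1
  (2Δ to stable)
t=5 Δ0: s4=1 s2=0 s7=1 s9=1 s3=1 s5=0 s6=0 s8=1 s0=1 s1=1 clk=1
  Δ1: clk:1→0
  (1Δ to stable)
t=6 Δ0: s4=1 s2=0 s7=1 s9=1 s3=1 s5=0 s6=0 s8=1 s0=1 s1=1 clk=0
  Δ1: s9:1→0, clk:0→1
  Δ2: s6:0→1, s0:1→0
  Δ3: s5:0→1
  (3Δ to stable)
t=7 Δ0: s4=1 s2=0 s7=1 s9=0 s3=1 s5=1 s6=1 s8=1 s0=0 s1=1 clk=1
  Δ1: s9:0→1, clk:1→0
  Δ2: s6:1→0
  Δ3: s5:1→0
  (3Δ to stable)
t=8 Δ0: s4=1 s2=0 s7=1 s9=1 s3=1 s5=0 s6=0 s8=1 s0=0 s1=1 clk=0
  Δ1: clk:0→1
  Δ2: s0:0→1
  (2Δ to stable)
t=9 Δ0: s4=1 s2=0 s7=1 s9=1 s3=1 s5=0 s6=0 s8=1 s0=1 s1=1 clk=1
  Δ1: clk:1→0
  (1Δ to stable)

0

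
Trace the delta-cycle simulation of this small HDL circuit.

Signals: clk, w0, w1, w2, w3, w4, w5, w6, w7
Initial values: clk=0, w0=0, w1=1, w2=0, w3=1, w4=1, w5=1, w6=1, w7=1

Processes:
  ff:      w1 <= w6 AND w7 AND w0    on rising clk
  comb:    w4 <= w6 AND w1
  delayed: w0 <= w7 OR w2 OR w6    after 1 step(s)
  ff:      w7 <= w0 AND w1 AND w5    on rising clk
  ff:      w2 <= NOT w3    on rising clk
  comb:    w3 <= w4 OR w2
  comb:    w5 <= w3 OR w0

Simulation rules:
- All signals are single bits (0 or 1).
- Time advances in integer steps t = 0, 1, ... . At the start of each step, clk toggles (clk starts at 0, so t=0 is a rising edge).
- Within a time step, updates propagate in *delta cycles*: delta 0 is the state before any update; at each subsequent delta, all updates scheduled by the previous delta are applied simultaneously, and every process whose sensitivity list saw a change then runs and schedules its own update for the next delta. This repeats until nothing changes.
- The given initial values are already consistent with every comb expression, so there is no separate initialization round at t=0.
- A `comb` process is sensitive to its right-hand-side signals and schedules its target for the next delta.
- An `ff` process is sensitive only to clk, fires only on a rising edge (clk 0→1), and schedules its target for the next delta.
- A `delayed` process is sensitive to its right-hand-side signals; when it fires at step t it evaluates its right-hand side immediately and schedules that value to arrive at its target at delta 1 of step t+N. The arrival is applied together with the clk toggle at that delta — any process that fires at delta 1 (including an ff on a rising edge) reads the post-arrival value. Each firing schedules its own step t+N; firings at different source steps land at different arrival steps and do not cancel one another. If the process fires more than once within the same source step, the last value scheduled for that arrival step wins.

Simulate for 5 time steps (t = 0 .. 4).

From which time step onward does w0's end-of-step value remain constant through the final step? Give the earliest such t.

1

[bits: w7,w2,w4,w1,w6,clk,w5,w0,w3]
t=0: Δ0=101110101 Δ1=101111101 Δ2=001011101 Δ3=000011101 Δ4=000011100 Δ5=000011000 | 5Δ
t=1: Δ0=000011000 Δ1=000010010 Δ2=000010110 | 2Δ
t=2: Δ0=000010110 Δ1=000011110 Δ2=010011110 Δ3=010011111 | 3Δ
t=3: Δ0=010011111 Δ1=010010111 | 1Δ
t=4: Δ0=010010111 Δ1=010011111 Δ2=000011111 Δ3=000011110 | 3Δ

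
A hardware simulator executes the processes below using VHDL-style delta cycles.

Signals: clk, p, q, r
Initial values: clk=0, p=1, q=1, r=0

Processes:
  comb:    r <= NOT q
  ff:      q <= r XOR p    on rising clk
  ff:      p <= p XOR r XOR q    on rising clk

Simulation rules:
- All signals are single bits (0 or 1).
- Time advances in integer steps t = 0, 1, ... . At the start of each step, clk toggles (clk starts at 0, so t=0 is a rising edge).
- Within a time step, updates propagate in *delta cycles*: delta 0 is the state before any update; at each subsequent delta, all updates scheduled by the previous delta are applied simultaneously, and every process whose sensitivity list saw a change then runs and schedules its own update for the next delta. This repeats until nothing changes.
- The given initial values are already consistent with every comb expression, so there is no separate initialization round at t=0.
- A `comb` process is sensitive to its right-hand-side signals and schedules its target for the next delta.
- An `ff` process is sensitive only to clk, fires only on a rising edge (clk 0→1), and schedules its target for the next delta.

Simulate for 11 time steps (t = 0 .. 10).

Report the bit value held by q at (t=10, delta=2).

[bits: p,clk,r,q]
t=0: Δ0=1001 Δ1=1101 Δ2=0101 | 2Δ
t=1: Δ0=0101 Δ1=0001 | 1Δ
t=2: Δ0=0001 Δ1=0101 Δ2=1100 Δ3=1110 | 3Δ
t=3: Δ0=1110 Δ1=1010 | 1Δ
t=4: Δ0=1010 Δ1=1110 Δ2=0110 | 2Δ
t=5: Δ0=0110 Δ1=0010 | 1Δ
t=6: Δ0=0010 Δ1=0110 Δ2=1111 Δ3=1101 | 3Δ
t=7: Δ0=1101 Δ1=1001 | 1Δ
t=8: Δ0=1001 Δ1=1101 Δ2=0101 | 2Δ
t=9: Δ0=0101 Δ1=0001 | 1Δ
t=10: Δ0=0001 Δ1=0101 Δ2=1100 Δ3=1110 | 3Δ

0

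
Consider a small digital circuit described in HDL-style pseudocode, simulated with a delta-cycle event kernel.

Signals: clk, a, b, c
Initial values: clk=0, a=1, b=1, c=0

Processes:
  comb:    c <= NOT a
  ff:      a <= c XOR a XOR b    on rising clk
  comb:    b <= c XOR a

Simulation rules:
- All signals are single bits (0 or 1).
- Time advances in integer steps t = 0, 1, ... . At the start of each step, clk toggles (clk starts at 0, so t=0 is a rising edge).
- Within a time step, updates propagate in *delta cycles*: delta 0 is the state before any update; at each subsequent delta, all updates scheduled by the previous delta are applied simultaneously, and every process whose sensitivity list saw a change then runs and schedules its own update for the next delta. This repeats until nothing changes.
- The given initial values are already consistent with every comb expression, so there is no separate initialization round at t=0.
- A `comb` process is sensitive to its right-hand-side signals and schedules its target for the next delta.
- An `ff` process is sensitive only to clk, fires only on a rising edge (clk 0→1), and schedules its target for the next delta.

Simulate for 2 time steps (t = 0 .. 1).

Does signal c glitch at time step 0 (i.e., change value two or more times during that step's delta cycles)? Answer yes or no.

[bits: a,c,clk,b]
t=0: Δ0=1001 Δ1=1011 Δ2=0011 Δ3=0110 Δ4=0111 | 4Δ
t=1: Δ0=0111 Δ1=0101 | 1Δ

no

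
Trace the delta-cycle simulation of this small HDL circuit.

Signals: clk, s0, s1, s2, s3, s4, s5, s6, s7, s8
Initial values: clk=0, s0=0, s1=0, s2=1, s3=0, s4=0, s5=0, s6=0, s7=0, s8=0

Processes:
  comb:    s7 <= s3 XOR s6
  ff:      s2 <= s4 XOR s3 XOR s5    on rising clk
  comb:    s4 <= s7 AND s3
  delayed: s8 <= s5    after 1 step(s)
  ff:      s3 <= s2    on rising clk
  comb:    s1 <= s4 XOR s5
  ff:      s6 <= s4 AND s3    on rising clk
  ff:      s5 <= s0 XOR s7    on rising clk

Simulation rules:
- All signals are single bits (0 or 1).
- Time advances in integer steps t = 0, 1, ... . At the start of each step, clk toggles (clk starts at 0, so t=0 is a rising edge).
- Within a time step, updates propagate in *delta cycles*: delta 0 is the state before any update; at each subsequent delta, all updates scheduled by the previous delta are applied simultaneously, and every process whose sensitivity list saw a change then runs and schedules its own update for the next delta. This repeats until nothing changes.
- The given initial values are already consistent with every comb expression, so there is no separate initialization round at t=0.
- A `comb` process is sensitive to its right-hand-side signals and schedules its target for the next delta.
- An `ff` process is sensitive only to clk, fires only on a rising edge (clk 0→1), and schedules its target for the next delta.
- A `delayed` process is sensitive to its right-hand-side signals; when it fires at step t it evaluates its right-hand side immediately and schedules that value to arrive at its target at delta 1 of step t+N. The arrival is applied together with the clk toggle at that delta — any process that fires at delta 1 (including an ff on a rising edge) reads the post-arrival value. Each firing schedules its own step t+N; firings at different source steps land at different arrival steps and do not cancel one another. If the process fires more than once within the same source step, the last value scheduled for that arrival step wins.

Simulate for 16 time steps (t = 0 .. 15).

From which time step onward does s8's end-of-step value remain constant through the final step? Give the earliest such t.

t0.Δ0 s3=0 s8=0 s5=0 s1=0 s0=0 clk=0 s6=0 s2=1 s7=0 s4=0
t0.Δ1 s3=0 s8=0 s5=0 s1=0 s0=0 clk=1 s6=0 s2=1 s7=0 s4=0
t0.Δ2 s3=1 s8=0 s5=0 s1=0 s0=0 clk=1 s6=0 s2=0 s7=0 s4=0
t0.Δ3 s3=1 s8=0 s5=0 s1=0 s0=0 clk=1 s6=0 s2=0 s7=1 s4=0
t0.Δ4 s3=1 s8=0 s5=0 s1=0 s0=0 clk=1 s6=0 s2=0 s7=1 s4=1
t0.Δ5 s3=1 s8=0 s5=0 s1=1 s0=0 clk=1 s6=0 s2=0 s7=1 s4=1
t1.Δ0 s3=1 s8=0 s5=0 s1=1 s0=0 clk=1 s6=0 s2=0 s7=1 s4=1
t1.Δ1 s3=1 s8=0 s5=0 s1=1 s0=0 clk=0 s6=0 s2=0 s7=1 s4=1
t2.Δ0 s3=1 s8=0 s5=0 s1=1 s0=0 clk=0 s6=0 s2=0 s7=1 s4=1
t2.Δ1 s3=1 s8=0 s5=0 s1=1 s0=0 clk=1 s6=0 s2=0 s7=1 s4=1
t2.Δ2 s3=0 s8=0 s5=1 s1=1 s0=0 clk=1 s6=1 s2=0 s7=1 s4=1
t2.Δ3 s3=0 s8=0 s5=1 s1=0 s0=0 clk=1 s6=1 s2=0 s7=1 s4=0
t2.Δ4 s3=0 s8=0 s5=1 s1=1 s0=0 clk=1 s6=1 s2=0 s7=1 s4=0
t3.Δ0 s3=0 s8=0 s5=1 s1=1 s0=0 clk=1 s6=1 s2=0 s7=1 s4=0
t3.Δ1 s3=0 s8=1 s5=1 s1=1 s0=0 clk=0 s6=1 s2=0 s7=1 s4=0
t4.Δ0 s3=0 s8=1 s5=1 s1=1 s0=0 clk=0 s6=1 s2=0 s7=1 s4=0
t4.Δ1 s3=0 s8=1 s5=1 s1=1 s0=0 clk=1 s6=1 s2=0 s7=1 s4=0
t4.Δ2 s3=0 s8=1 s5=1 s1=1 s0=0 clk=1 s6=0 s2=1 s7=1 s4=0
t4.Δ3 s3=0 s8=1 s5=1 s1=1 s0=0 clk=1 s6=0 s2=1 s7=0 s4=0
t5.Δ0 s3=0 s8=1 s5=1 s1=1 s0=0 clk=1 s6=0 s2=1 s7=0 s4=0
t5.Δ1 s3=0 s8=1 s5=1 s1=1 s0=0 clk=0 s6=0 s2=1 s7=0 s4=0
t6.Δ0 s3=0 s8=1 s5=1 s1=1 s0=0 clk=0 s6=0 s2=1 s7=0 s4=0
t6.Δ1 s3=0 s8=1 s5=1 s1=1 s0=0 clk=1 s6=0 s2=1 s7=0 s4=0
t6.Δ2 s3=1 s8=1 s5=0 s1=1 s0=0 clk=1 s6=0 s2=1 s7=0 s4=0
t6.Δ3 s3=1 s8=1 s5=0 s1=0 s0=0 clk=1 s6=0 s2=1 s7=1 s4=0
t6.Δ4 s3=1 s8=1 s5=0 s1=0 s0=0 clk=1 s6=0 s2=1 s7=1 s4=1
t6.Δ5 s3=1 s8=1 s5=0 s1=1 s0=0 clk=1 s6=0 s2=1 s7=1 s4=1
t7.Δ0 s3=1 s8=1 s5=0 s1=1 s0=0 clk=1 s6=0 s2=1 s7=1 s4=1
t7.Δ1 s3=1 s8=0 s5=0 s1=1 s0=0 clk=0 s6=0 s2=1 s7=1 s4=1
t8.Δ0 s3=1 s8=0 s5=0 s1=1 s0=0 clk=0 s6=0 s2=1 s7=1 s4=1
t8.Δ1 s3=1 s8=0 s5=0 s1=1 s0=0 clk=1 s6=0 s2=1 s7=1 s4=1
t8.Δ2 s3=1 s8=0 s5=1 s1=1 s0=0 clk=1 s6=1 s2=0 s7=1 s4=1
t8.Δ3 s3=1 s8=0 s5=1 s1=0 s0=0 clk=1 s6=1 s2=0 s7=0 s4=1
t8.Δ4 s3=1 s8=0 s5=1 s1=0 s0=0 clk=1 s6=1 s2=0 s7=0 s4=0
t8.Δ5 s3=1 s8=0 s5=1 s1=1 s0=0 clk=1 s6=1 s2=0 s7=0 s4=0
t9.Δ0 s3=1 s8=0 s5=1 s1=1 s0=0 clk=1 s6=1 s2=0 s7=0 s4=0
t9.Δ1 s3=1 s8=1 s5=1 s1=1 s0=0 clk=0 s6=1 s2=0 s7=0 s4=0
t10.Δ0 s3=1 s8=1 s5=1 s1=1 s0=0 clk=0 s6=1 s2=0 s7=0 s4=0
t10.Δ1 s3=1 s8=1 s5=1 s1=1 s0=0 clk=1 s6=1 s2=0 s7=0 s4=0
t10.Δ2 s3=0 s8=1 s5=0 s1=1 s0=0 clk=1 s6=0 s2=0 s7=0 s4=0
t10.Δ3 s3=0 s8=1 s5=0 s1=0 s0=0 clk=1 s6=0 s2=0 s7=0 s4=0
t11.Δ0 s3=0 s8=1 s5=0 s1=0 s0=0 clk=1 s6=0 s2=0 s7=0 s4=0
t11.Δ1 s3=0 s8=0 s5=0 s1=0 s0=0 clk=0 s6=0 s2=0 s7=0 s4=0
t12.Δ0 s3=0 s8=0 s5=0 s1=0 s0=0 clk=0 s6=0 s2=0 s7=0 s4=0
t12.Δ1 s3=0 s8=0 s5=0 s1=0 s0=0 clk=1 s6=0 s2=0 s7=0 s4=0
t13.Δ0 s3=0 s8=0 s5=0 s1=0 s0=0 clk=1 s6=0 s2=0 s7=0 s4=0
t13.Δ1 s3=0 s8=0 s5=0 s1=0 s0=0 clk=0 s6=0 s2=0 s7=0 s4=0
t14.Δ0 s3=0 s8=0 s5=0 s1=0 s0=0 clk=0 s6=0 s2=0 s7=0 s4=0
t14.Δ1 s3=0 s8=0 s5=0 s1=0 s0=0 clk=1 s6=0 s2=0 s7=0 s4=0
t15.Δ0 s3=0 s8=0 s5=0 s1=0 s0=0 clk=1 s6=0 s2=0 s7=0 s4=0
t15.Δ1 s3=0 s8=0 s5=0 s1=0 s0=0 clk=0 s6=0 s2=0 s7=0 s4=0

11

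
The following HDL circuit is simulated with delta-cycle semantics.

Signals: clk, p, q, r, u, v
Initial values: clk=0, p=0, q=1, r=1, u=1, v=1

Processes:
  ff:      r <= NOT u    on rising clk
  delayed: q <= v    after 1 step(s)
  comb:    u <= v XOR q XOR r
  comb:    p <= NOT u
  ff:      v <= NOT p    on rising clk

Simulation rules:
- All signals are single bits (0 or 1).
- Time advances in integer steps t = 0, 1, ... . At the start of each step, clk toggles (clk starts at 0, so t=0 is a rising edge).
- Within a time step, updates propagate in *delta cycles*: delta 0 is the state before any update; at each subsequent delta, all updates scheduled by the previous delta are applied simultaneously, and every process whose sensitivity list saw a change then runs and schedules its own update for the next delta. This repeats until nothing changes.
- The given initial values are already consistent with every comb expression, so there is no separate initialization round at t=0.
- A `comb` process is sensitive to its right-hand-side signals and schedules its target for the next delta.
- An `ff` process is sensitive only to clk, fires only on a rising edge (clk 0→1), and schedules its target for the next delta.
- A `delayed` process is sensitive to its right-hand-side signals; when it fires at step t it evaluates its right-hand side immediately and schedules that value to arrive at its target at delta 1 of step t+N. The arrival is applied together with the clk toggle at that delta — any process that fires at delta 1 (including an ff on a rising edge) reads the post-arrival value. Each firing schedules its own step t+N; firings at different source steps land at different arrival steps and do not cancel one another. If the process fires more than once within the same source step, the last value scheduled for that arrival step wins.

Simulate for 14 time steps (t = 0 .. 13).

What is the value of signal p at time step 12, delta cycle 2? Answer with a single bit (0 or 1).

t=0 Δ0: v=1 r=1 p=0 clk=0 q=1 u=1
  Δ1: clk:0→1
  Δ2: r:1→0
  Δ3: u:1→0
  Δ4: p:0→1
  (4Δ to stable)
t=1 Δ0: v=1 r=0 p=1 clk=1 q=1 u=0
  Δ1: clk:1→0
  (1Δ to stable)
t=2 Δ0: v=1 r=0 p=1 clk=0 q=1 u=0
  Δ1: clk:0→1
  Δ2: v:1→0, r:0→1
  (2Δ to stable)
t=3 Δ0: v=0 r=1 p=1 clk=1 q=1 u=0
  Δ1: clk:1→0, q:1→0
  Δ2: u:0→1
  Δ3: p:1→0
  (3Δ to stable)
t=4 Δ0: v=0 r=1 p=0 clk=0 q=0 u=1
  Δ1: clk:0→1
  Δ2: v:0→1, r:1→0
  (2Δ to stable)
t=5 Δ0: v=1 r=0 p=0 clk=1 q=0 u=1
  Δ1: clk:1→0, q:0→1
  Δ2: u:1→0
  Δ3: p:0→1
  (3Δ to stable)
t=6 Δ0: v=1 r=0 p=1 clk=0 q=1 u=0
  Δ1: clk:0→1
  Δ2: v:1→0, r:0→1
  (2Δ to stable)
t=7 Δ0: v=0 r=1 p=1 clk=1 q=1 u=0
  Δ1: clk:1→0, q:1→0
  Δ2: u:0→1
  Δ3: p:1→0
  (3Δ to stable)
t=8 Δ0: v=0 r=1 p=0 clk=0 q=0 u=1
  Δ1: clk:0→1
  Δ2: v:0→1, r:1→0
  (2Δ to stable)
t=9 Δ0: v=1 r=0 p=0 clk=1 q=0 u=1
  Δ1: clk:1→0, q:0→1
  Δ2: u:1→0
  Δ3: p:0→1
  (3Δ to stable)
t=10 Δ0: v=1 r=0 p=1 clk=0 q=1 u=0
  Δ1: clk:0→1
  Δ2: v:1→0, r:0→1
  (2Δ to stable)
t=11 Δ0: v=0 r=1 p=1 clk=1 q=1 u=0
  Δ1: clk:1→0, q:1→0
  Δ2: u:0→1
  Δ3: p:1→0
  (3Δ to stable)
t=12 Δ0: v=0 r=1 p=0 clk=0 q=0 u=1
  Δ1: clk:0→1
  Δ2: v:0→1, r:1→0
  (2Δ to stable)
t=13 Δ0: v=1 r=0 p=0 clk=1 q=0 u=1
  Δ1: clk:1→0, q:0→1
  Δ2: u:1→0
  Δ3: p:0→1
  (3Δ to stable)

0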